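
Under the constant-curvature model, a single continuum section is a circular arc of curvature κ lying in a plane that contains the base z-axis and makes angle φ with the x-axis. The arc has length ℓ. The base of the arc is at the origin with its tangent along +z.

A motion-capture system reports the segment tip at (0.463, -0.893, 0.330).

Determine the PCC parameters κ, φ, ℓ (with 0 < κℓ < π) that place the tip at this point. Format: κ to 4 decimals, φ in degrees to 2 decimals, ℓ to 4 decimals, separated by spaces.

ρ = √(x²+y²) = √(0.463² + -0.893²) = 1.00589
φ = atan2(y, x) mod 360° = atan2(-0.893, 0.463) = 297.4057°
|p|² = ρ² + z² = 1.00589² + 0.330² = 1.12072
κ = 2ρ / |p|² = 2×1.00589 / 1.12072 = 1.79508
θ = 2·atan2(ρ, z) = 2·atan2(1.00589, 0.330) = 2.50759 rad
ℓ = θ/κ = 2.50759/1.79508 = 1.39692

1.7951 297.41 1.3969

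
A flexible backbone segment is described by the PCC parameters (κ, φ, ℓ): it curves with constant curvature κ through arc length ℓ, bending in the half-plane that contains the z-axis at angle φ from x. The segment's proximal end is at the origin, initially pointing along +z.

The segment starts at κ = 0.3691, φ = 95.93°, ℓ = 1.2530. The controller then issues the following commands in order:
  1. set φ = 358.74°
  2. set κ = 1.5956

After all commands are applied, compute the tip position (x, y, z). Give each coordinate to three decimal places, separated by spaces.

initial: κ=0.3691, φ=95.93°, ℓ=1.2530
cmd 1: set φ=358.74° → (κ,φ,ℓ)=(0.3691,358.74°,1.2530) → tip=(0.2845,-0.0063,1.2088)
cmd 2: set κ=1.5956 → (κ,φ,ℓ)=(1.5956,358.74°,1.2530) → tip=(0.8869,-0.0195,0.5701)

0.887 -0.020 0.570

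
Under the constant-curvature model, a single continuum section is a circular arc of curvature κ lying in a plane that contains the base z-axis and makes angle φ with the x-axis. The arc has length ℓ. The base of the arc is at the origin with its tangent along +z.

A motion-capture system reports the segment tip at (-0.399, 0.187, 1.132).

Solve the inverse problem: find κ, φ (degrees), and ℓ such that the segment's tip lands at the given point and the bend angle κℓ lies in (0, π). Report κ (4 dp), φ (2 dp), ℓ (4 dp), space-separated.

0.5972 154.89 1.2431

ρ = √(x²+y²) = √(-0.399² + 0.187²) = 0.44065
φ = atan2(y, x) mod 360° = atan2(0.187, -0.399) = 154.8888°
|p|² = ρ² + z² = 0.44065² + 1.132² = 1.47559
κ = 2ρ / |p|² = 2×0.44065 / 1.47559 = 0.59725
θ = 2·atan2(ρ, z) = 2·atan2(0.44065, 1.132) = 0.74243 rad
ℓ = θ/κ = 0.74243/0.59725 = 1.24309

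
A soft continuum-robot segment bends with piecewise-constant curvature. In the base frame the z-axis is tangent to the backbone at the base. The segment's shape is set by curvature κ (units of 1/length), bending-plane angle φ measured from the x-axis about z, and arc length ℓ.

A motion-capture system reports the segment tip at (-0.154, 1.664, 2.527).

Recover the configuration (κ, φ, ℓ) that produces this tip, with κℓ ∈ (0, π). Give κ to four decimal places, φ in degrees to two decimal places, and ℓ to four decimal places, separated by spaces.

0.3641 95.29 3.2091

ρ = √(x²+y²) = √(-0.154² + 1.664²) = 1.67111
φ = atan2(y, x) mod 360° = atan2(1.664, -0.154) = 95.2876°
|p|² = ρ² + z² = 1.67111² + 2.527² = 9.17834
κ = 2ρ / |p|² = 2×1.67111 / 9.17834 = 0.36414
θ = 2·atan2(ρ, z) = 2·atan2(1.67111, 2.527) = 1.16856 rad
ℓ = θ/κ = 1.16856/0.36414 = 3.20907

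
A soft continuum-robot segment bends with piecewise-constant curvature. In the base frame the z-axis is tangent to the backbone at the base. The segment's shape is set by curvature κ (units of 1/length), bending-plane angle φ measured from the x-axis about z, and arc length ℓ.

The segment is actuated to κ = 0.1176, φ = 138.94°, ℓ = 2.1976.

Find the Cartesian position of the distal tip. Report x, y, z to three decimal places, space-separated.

-0.213 0.185 2.173

θ = κ·ℓ = 0.1176 × 2.1976 = 0.25844 rad
ρ = (1 − cos θ)/κ = (1 − 0.96679)/0.1176 = 0.28239
z = sin θ / κ = 0.25557/0.1176 = 2.17322
x = ρ cos φ = 0.28239 × cos(138.94°) = -0.21293
y = ρ sin φ = 0.28239 × sin(138.94°) = 0.18549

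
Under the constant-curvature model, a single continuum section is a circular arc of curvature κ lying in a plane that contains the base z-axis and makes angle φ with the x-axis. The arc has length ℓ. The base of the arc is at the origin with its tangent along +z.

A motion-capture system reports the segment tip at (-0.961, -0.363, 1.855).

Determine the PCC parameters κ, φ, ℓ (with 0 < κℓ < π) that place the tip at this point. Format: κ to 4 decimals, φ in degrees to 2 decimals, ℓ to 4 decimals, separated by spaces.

ρ = √(x²+y²) = √(-0.961² + -0.363²) = 1.02727
φ = atan2(y, x) mod 360° = atan2(-0.363, -0.961) = 200.6931°
|p|² = ρ² + z² = 1.02727² + 1.855² = 4.49631
κ = 2ρ / |p|² = 2×1.02727 / 4.49631 = 0.45694
θ = 2·atan2(ρ, z) = 2·atan2(1.02727, 1.855) = 1.01149 rad
ℓ = θ/κ = 1.01149/0.45694 = 2.21362

0.4569 200.69 2.2136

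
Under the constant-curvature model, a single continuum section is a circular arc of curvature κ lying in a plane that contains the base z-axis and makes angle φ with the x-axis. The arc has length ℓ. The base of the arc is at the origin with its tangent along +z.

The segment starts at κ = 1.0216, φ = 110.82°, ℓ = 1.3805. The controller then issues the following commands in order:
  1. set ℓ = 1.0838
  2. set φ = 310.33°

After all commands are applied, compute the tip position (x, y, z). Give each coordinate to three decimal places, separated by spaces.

initial: κ=1.0216, φ=110.82°, ℓ=1.3805
cmd 1: set ℓ=1.0838 → (κ,φ,ℓ)=(1.0216,110.82°,1.0838) → tip=(-0.1923,0.5058,0.8755)
cmd 2: set φ=310.33° → (κ,φ,ℓ)=(1.0216,310.33°,1.0838) → tip=(0.3502,-0.4125,0.8755)

0.350 -0.413 0.876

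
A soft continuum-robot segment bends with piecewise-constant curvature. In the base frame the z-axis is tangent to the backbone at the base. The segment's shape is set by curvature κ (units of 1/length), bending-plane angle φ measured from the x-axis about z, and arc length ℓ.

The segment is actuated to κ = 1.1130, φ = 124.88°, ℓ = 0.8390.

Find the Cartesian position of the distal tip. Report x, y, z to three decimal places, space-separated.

θ = κ·ℓ = 1.1130 × 0.8390 = 0.93381 rad
ρ = (1 − cos θ)/κ = (1 − 0.59478)/1.1130 = 0.36408
z = sin θ / κ = 0.80389/1.1130 = 0.72227
x = ρ cos φ = 0.36408 × cos(124.88°) = -0.20820
y = ρ sin φ = 0.36408 × sin(124.88°) = 0.29867

-0.208 0.299 0.722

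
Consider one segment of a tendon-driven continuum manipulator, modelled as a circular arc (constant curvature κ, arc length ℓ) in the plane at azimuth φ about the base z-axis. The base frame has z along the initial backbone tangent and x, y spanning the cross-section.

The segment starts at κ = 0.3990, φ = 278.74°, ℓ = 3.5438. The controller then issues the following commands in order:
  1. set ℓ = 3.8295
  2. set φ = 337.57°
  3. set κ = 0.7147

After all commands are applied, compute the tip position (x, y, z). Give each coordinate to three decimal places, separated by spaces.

2.482 -1.025 0.551

initial: κ=0.3990, φ=278.74°, ℓ=3.5438
cmd 1: set ℓ=3.8295 → (κ,φ,ℓ)=(0.3990,278.74°,3.8295) → tip=(0.3645,-2.3711,2.5040)
cmd 2: set φ=337.57° → (κ,φ,ℓ)=(0.3990,337.57°,3.8295) → tip=(2.2175,-0.9153,2.5040)
cmd 3: set κ=0.7147 → (κ,φ,ℓ)=(0.7147,337.57°,3.8295) → tip=(2.4822,-1.0246,0.5509)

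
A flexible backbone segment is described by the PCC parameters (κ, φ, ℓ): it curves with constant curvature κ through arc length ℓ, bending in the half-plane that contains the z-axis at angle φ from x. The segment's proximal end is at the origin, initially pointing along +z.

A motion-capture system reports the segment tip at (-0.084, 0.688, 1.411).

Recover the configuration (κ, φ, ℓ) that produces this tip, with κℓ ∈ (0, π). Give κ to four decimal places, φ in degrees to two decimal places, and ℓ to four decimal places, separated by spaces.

0.5609 96.96 1.6280

ρ = √(x²+y²) = √(-0.084² + 0.688²) = 0.69311
φ = atan2(y, x) mod 360° = atan2(0.688, -0.084) = 96.9610°
|p|² = ρ² + z² = 0.69311² + 1.411² = 2.47132
κ = 2ρ / |p|² = 2×0.69311 / 2.47132 = 0.56092
θ = 2·atan2(ρ, z) = 2·atan2(0.69311, 1.411) = 0.91320 rad
ℓ = θ/κ = 0.91320/0.56092 = 1.62803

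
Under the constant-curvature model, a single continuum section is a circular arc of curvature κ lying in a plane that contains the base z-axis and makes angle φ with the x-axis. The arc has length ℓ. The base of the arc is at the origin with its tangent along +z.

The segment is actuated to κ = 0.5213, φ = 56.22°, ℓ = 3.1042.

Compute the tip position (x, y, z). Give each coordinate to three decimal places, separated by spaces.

θ = κ·ℓ = 0.5213 × 3.1042 = 1.61822 rad
ρ = (1 − cos θ)/κ = (1 − -0.04741)/0.5213 = 2.00922
z = sin θ / κ = 0.99888/0.5213 = 1.91612
x = ρ cos φ = 2.00922 × cos(56.22°) = 1.11714
y = ρ sin φ = 2.00922 × sin(56.22°) = 1.67002

1.117 1.670 1.916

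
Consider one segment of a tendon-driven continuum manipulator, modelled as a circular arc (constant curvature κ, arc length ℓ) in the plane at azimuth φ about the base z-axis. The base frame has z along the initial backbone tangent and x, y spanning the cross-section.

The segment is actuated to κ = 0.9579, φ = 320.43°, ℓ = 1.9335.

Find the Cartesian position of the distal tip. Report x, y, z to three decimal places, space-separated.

1.028 -0.850 1.003

θ = κ·ℓ = 0.9579 × 1.9335 = 1.85210 rad
ρ = (1 − cos θ)/κ = (1 − -0.27761)/0.9579 = 1.33376
z = sin θ / κ = 0.96069/0.9579 = 1.00292
x = ρ cos φ = 1.33376 × cos(320.43°) = 1.02812
y = ρ sin φ = 1.33376 × sin(320.43°) = -0.84963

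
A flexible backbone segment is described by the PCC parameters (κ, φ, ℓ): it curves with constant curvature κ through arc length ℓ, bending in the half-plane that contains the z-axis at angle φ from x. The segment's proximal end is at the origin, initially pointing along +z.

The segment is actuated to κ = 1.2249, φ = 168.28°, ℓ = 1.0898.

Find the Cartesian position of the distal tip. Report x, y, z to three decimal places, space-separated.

θ = κ·ℓ = 1.2249 × 1.0898 = 1.33490 rad
ρ = (1 − cos θ)/κ = (1 − 0.23372)/1.2249 = 0.62559
z = sin θ / κ = 0.97230/1.2249 = 0.79378
x = ρ cos φ = 0.62559 × cos(168.28°) = -0.61254
y = ρ sin φ = 0.62559 × sin(168.28°) = 0.12707

-0.613 0.127 0.794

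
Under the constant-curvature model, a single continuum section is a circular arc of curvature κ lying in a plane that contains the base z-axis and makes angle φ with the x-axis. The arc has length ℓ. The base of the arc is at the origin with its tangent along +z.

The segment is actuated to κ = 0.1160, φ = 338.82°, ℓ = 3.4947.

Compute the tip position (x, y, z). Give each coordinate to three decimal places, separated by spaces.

θ = κ·ℓ = 0.1160 × 3.4947 = 0.40539 rad
ρ = (1 − cos θ)/κ = (1 − 0.91895)/0.1160 = 0.69870
z = sin θ / κ = 0.39437/0.1160 = 3.39977
x = ρ cos φ = 0.69870 × cos(338.82°) = 0.65150
y = ρ sin φ = 0.69870 × sin(338.82°) = -0.25244

0.652 -0.252 3.400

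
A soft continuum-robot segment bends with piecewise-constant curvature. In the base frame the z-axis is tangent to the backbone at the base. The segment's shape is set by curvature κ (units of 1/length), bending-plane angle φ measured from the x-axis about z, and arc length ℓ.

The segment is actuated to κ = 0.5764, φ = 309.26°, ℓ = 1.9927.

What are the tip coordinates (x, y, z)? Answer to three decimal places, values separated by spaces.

0.648 -0.793 1.583

θ = κ·ℓ = 0.5764 × 1.9927 = 1.14859 rad
ρ = (1 − cos θ)/κ = (1 − 0.40977)/0.5764 = 1.02399
z = sin θ / κ = 0.91219/0.5764 = 1.58256
x = ρ cos φ = 1.02399 × cos(309.26°) = 0.64802
y = ρ sin φ = 1.02399 × sin(309.26°) = -0.79286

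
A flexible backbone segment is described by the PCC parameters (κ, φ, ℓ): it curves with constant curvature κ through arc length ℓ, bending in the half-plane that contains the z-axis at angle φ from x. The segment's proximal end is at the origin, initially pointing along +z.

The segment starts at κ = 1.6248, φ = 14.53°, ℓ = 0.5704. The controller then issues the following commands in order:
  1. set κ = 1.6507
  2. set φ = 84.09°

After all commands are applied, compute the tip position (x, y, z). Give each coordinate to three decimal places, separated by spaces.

0.026 0.248 0.490

initial: κ=1.6248, φ=14.53°, ℓ=0.5704
cmd 1: set κ=1.6507 → (κ,φ,ℓ)=(1.6507,14.53°,0.5704) → tip=(0.2413,0.0625,0.4898)
cmd 2: set φ=84.09° → (κ,φ,ℓ)=(1.6507,84.09°,0.5704) → tip=(0.0257,0.2479,0.4898)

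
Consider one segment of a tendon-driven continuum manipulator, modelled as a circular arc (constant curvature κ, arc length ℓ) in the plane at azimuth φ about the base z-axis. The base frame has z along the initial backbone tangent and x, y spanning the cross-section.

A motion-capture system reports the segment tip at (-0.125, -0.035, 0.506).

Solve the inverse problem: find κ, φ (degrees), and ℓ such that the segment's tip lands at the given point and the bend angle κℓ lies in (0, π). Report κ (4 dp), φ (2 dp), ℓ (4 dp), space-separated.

ρ = √(x²+y²) = √(-0.125² + -0.035²) = 0.12981
φ = atan2(y, x) mod 360° = atan2(-0.035, -0.125) = 195.6422°
|p|² = ρ² + z² = 0.12981² + 0.506² = 0.27289
κ = 2ρ / |p|² = 2×0.12981 / 0.27289 = 0.95137
θ = 2·atan2(ρ, z) = 2·atan2(0.12981, 0.506) = 0.50224 rad
ℓ = θ/κ = 0.50224/0.95137 = 0.52792

0.9514 195.64 0.5279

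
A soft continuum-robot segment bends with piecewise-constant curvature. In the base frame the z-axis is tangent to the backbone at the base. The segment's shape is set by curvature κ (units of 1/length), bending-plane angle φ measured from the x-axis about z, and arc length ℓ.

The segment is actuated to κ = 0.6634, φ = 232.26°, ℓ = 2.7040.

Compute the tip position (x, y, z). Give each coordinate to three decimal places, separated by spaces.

θ = κ·ℓ = 0.6634 × 2.7040 = 1.79383 rad
ρ = (1 − cos θ)/κ = (1 − -0.22119)/0.6634 = 1.84081
z = sin θ / κ = 0.97523/0.6634 = 1.47005
x = ρ cos φ = 1.84081 × cos(232.26°) = -1.12672
y = ρ sin φ = 1.84081 × sin(232.26°) = -1.45571

-1.127 -1.456 1.470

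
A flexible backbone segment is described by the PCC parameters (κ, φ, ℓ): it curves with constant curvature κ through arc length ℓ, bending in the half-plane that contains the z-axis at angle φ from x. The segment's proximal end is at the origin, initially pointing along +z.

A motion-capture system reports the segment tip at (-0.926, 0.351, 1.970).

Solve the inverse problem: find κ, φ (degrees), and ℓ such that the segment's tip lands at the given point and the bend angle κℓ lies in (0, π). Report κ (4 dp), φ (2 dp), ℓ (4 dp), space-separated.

0.4074 159.24 2.2867

ρ = √(x²+y²) = √(-0.926² + 0.351²) = 0.99029
φ = atan2(y, x) mod 360° = atan2(0.351, -0.926) = 159.2408°
|p|² = ρ² + z² = 0.99029² + 1.970² = 4.86158
κ = 2ρ / |p|² = 2×0.99029 / 4.86158 = 0.40740
θ = 2·atan2(ρ, z) = 2·atan2(0.99029, 1.970) = 0.93159 rad
ℓ = θ/κ = 0.93159/0.40740 = 2.28669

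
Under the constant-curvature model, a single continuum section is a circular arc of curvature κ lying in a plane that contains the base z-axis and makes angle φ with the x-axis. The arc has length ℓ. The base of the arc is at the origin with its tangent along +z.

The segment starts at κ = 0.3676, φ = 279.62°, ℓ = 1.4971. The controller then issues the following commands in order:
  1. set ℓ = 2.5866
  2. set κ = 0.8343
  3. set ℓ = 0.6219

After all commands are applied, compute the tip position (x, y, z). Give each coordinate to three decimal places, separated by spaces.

initial: κ=0.3676, φ=279.62°, ℓ=1.4971
cmd 1: set ℓ=2.5866 → (κ,φ,ℓ)=(0.3676,279.62°,2.5866) → tip=(0.1905,-1.1238,2.2141)
cmd 2: set κ=0.8343 → (κ,φ,ℓ)=(0.8343,279.62°,2.5866) → tip=(0.3113,-1.8365,0.9978)
cmd 3: set ℓ=0.6219 → (κ,φ,ℓ)=(0.8343,279.62°,0.6219) → tip=(0.0264,-0.1555,0.5944)

0.026 -0.156 0.594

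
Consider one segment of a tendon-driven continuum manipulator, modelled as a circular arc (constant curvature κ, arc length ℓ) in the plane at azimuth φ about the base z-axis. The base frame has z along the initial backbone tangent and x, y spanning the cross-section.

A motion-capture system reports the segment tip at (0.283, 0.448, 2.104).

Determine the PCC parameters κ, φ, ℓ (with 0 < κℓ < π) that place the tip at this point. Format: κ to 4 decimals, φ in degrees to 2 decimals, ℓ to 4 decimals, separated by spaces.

0.2251 57.72 2.1919

ρ = √(x²+y²) = √(0.283² + 0.448²) = 0.52990
φ = atan2(y, x) mod 360° = atan2(0.448, 0.283) = 57.7195°
|p|² = ρ² + z² = 0.52990² + 2.104² = 4.70761
κ = 2ρ / |p|² = 2×0.52990 / 4.70761 = 0.22512
θ = 2·atan2(ρ, z) = 2·atan2(0.52990, 2.104) = 0.49344 rad
ℓ = θ/κ = 0.49344/0.22512 = 2.19187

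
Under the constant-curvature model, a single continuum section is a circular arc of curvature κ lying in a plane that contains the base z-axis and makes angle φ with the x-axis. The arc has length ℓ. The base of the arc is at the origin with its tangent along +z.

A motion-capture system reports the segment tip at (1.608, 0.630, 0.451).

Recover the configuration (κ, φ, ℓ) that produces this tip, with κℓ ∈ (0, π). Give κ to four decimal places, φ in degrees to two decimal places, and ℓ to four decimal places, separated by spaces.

1.0841 21.39 2.4266

ρ = √(x²+y²) = √(1.608² + 0.630²) = 1.72701
φ = atan2(y, x) mod 360° = atan2(0.630, 1.608) = 21.3948°
|p|² = ρ² + z² = 1.72701² + 0.451² = 3.18596
κ = 2ρ / |p|² = 2×1.72701 / 3.18596 = 1.08414
θ = 2·atan2(ρ, z) = 2·atan2(1.72701, 0.451) = 2.63071 rad
ℓ = θ/κ = 2.63071/1.08414 = 2.42655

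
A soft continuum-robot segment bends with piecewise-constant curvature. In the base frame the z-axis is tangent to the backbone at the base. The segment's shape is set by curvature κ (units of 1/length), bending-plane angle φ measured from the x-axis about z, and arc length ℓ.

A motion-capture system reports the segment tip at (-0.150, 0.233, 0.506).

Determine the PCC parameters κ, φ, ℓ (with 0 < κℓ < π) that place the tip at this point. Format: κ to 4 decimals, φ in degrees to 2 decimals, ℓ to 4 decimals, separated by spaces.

1.6652 122.77 0.6018

ρ = √(x²+y²) = √(-0.150² + 0.233²) = 0.27711
φ = atan2(y, x) mod 360° = atan2(0.233, -0.150) = 122.7725°
|p|² = ρ² + z² = 0.27711² + 0.506² = 0.33282
κ = 2ρ / |p|² = 2×0.27711 / 0.33282 = 1.66519
θ = 2·atan2(ρ, z) = 2·atan2(0.27711, 0.506) = 1.00207 rad
ℓ = θ/κ = 1.00207/1.66519 = 0.60177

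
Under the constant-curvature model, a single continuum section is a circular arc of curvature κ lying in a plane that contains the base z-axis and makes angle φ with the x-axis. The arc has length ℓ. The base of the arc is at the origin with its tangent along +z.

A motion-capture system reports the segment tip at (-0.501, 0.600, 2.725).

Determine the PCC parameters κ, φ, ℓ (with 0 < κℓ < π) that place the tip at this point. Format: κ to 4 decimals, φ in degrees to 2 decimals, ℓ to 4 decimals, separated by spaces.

ρ = √(x²+y²) = √(-0.501² + 0.600²) = 0.78167
φ = atan2(y, x) mod 360° = atan2(0.600, -0.501) = 129.8619°
|p|² = ρ² + z² = 0.78167² + 2.725² = 8.03663
κ = 2ρ / |p|² = 2×0.78167 / 8.03663 = 0.19453
θ = 2·atan2(ρ, z) = 2·atan2(0.78167, 2.725) = 0.55870 rad
ℓ = θ/κ = 0.55870/0.19453 = 2.87210

0.1945 129.86 2.8721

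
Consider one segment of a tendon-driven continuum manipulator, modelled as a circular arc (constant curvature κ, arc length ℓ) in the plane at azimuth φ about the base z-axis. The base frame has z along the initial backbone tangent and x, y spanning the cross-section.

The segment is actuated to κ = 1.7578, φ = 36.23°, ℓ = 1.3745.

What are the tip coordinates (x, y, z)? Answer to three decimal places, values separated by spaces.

θ = κ·ℓ = 1.7578 × 1.3745 = 2.41610 rad
ρ = (1 − cos θ)/κ = (1 − -0.74817)/1.7578 = 0.99452
z = sin θ / κ = 0.66351/1.7578 = 0.37746
x = ρ cos φ = 0.99452 × cos(36.23°) = 0.80223
y = ρ sin φ = 0.99452 × sin(36.23°) = 0.58779

0.802 0.588 0.377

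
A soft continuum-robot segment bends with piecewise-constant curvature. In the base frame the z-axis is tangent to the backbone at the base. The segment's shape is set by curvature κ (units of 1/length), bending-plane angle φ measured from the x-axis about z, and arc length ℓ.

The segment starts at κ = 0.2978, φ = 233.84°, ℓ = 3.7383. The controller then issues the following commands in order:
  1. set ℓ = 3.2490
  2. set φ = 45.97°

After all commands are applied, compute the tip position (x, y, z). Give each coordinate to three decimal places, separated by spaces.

1.010 1.045 2.765

initial: κ=0.2978, φ=233.84°, ℓ=3.7383
cmd 1: set ℓ=3.2490 → (κ,φ,ℓ)=(0.2978,233.84°,3.2490) → tip=(-0.8573,-1.1731,2.7653)
cmd 2: set φ=45.97° → (κ,φ,ℓ)=(0.2978,45.97°,3.2490) → tip=(1.0098,1.0446,2.7653)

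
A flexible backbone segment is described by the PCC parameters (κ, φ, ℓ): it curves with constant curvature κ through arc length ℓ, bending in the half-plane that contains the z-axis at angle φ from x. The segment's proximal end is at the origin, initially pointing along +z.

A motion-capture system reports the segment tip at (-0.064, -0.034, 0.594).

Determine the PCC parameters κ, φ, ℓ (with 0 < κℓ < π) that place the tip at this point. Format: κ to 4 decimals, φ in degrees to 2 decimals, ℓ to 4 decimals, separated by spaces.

ρ = √(x²+y²) = √(-0.064² + -0.034²) = 0.07247
φ = atan2(y, x) mod 360° = atan2(-0.034, -0.064) = 207.9795°
|p|² = ρ² + z² = 0.07247² + 0.594² = 0.35809
κ = 2ρ / |p|² = 2×0.07247 / 0.35809 = 0.40476
θ = 2·atan2(ρ, z) = 2·atan2(0.07247, 0.594) = 0.24281 rad
ℓ = θ/κ = 0.24281/0.40476 = 0.59988

0.4048 207.98 0.5999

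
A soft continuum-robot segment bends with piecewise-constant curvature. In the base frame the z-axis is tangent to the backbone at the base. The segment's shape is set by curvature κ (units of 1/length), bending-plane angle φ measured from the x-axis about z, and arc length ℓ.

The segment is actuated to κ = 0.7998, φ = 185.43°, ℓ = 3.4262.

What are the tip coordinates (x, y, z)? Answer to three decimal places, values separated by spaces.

-2.391 -0.227 0.488

θ = κ·ℓ = 0.7998 × 3.4262 = 2.74027 rad
ρ = (1 − cos θ)/κ = (1 − -0.92055)/0.7998 = 2.40128
z = sin θ / κ = 0.39063/0.7998 = 0.48841
x = ρ cos φ = 2.40128 × cos(185.43°) = -2.39051
y = ρ sin φ = 2.40128 × sin(185.43°) = -0.22723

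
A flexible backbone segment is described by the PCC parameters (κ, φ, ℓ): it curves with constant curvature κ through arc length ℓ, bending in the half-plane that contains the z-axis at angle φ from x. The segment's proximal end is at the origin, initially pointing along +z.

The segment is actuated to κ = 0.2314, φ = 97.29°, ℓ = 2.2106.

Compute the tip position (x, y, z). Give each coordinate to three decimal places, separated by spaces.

-0.070 0.549 2.115

θ = κ·ℓ = 0.2314 × 2.2106 = 0.51153 rad
ρ = (1 − cos θ)/κ = (1 − 0.87200)/0.2314 = 0.55318
z = sin θ / κ = 0.48951/0.2314 = 2.11545
x = ρ cos φ = 0.55318 × cos(97.29°) = -0.07019
y = ρ sin φ = 0.55318 × sin(97.29°) = 0.54870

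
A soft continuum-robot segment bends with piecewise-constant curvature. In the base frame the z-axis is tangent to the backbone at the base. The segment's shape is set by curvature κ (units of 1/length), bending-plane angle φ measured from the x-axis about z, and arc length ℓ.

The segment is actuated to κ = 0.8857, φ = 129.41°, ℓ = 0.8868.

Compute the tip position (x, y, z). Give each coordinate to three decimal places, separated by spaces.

-0.210 0.256 0.798

θ = κ·ℓ = 0.8857 × 0.8868 = 0.78544 rad
ρ = (1 − cos θ)/κ = (1 − 0.70708)/0.8857 = 0.33072
z = sin θ / κ = 0.70714/0.8857 = 0.79839
x = ρ cos φ = 0.33072 × cos(129.41°) = -0.20996
y = ρ sin φ = 0.33072 × sin(129.41°) = 0.25552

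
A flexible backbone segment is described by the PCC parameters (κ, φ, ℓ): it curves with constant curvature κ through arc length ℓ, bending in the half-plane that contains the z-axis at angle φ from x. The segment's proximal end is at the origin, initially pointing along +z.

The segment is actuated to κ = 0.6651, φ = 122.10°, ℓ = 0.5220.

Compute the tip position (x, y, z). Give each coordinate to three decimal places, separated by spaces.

-0.048 0.076 0.512

θ = κ·ℓ = 0.6651 × 0.5220 = 0.34718 rad
ρ = (1 − cos θ)/κ = (1 − 0.94034)/0.6651 = 0.08971
z = sin θ / κ = 0.34025/0.6651 = 0.51158
x = ρ cos φ = 0.08971 × cos(122.10°) = -0.04767
y = ρ sin φ = 0.08971 × sin(122.10°) = 0.07599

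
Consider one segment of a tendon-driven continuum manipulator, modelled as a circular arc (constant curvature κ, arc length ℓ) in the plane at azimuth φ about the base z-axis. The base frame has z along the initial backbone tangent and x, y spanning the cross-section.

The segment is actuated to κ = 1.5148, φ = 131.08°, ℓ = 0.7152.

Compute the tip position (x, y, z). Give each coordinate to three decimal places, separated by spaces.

θ = κ·ℓ = 1.5148 × 0.7152 = 1.08338 rad
ρ = (1 − cos θ)/κ = (1 − 0.46834)/1.5148 = 0.35098
z = sin θ / κ = 0.88355/1.5148 = 0.58328
x = ρ cos φ = 0.35098 × cos(131.08°) = -0.23063
y = ρ sin φ = 0.35098 × sin(131.08°) = 0.26456

-0.231 0.265 0.583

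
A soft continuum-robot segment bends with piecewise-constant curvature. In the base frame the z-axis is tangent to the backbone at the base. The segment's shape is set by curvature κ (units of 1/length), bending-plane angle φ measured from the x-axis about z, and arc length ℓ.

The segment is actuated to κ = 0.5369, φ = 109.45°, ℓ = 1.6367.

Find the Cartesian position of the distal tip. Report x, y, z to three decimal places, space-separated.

-0.224 0.636 1.434

θ = κ·ℓ = 0.5369 × 1.6367 = 0.87874 rad
ρ = (1 − cos θ)/κ = (1 − 0.63812)/0.5369 = 0.67402
z = sin θ / κ = 0.76994/0.5369 = 1.43404
x = ρ cos φ = 0.67402 × cos(109.45°) = -0.22444
y = ρ sin φ = 0.67402 × sin(109.45°) = 0.63556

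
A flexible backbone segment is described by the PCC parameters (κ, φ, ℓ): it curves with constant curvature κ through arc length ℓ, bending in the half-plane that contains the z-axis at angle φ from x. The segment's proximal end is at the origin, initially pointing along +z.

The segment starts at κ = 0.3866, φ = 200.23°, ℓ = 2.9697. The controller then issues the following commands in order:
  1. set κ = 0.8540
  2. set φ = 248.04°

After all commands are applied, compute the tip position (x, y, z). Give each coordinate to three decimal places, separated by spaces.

-0.798 -1.979 0.666

initial: κ=0.3866, φ=200.23°, ℓ=2.9697
cmd 1: set κ=0.8540 → (κ,φ,ℓ)=(0.8540,200.23°,2.9697) → tip=(-2.0021,-0.7378,0.6664)
cmd 2: set φ=248.04° → (κ,φ,ℓ)=(0.8540,248.04°,2.9697) → tip=(-0.7979,-1.9790,0.6664)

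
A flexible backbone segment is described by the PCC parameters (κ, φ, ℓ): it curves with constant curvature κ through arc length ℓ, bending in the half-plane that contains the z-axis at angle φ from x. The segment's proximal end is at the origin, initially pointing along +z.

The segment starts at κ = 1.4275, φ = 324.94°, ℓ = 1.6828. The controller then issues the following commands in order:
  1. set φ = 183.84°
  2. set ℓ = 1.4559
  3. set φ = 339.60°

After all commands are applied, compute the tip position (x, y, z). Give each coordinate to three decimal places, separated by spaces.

initial: κ=1.4275, φ=324.94°, ℓ=1.6828
cmd 1: set φ=183.84° → (κ,φ,ℓ)=(1.4275,183.84°,1.6828) → tip=(-1.2154,-0.0816,0.4720)
cmd 2: set ℓ=1.4559 → (κ,φ,ℓ)=(1.4275,183.84°,1.4559) → tip=(-1.0386,-0.0697,0.6122)
cmd 3: set φ=339.60° → (κ,φ,ℓ)=(1.4275,339.60°,1.4559) → tip=(0.9757,-0.3629,0.6122)

0.976 -0.363 0.612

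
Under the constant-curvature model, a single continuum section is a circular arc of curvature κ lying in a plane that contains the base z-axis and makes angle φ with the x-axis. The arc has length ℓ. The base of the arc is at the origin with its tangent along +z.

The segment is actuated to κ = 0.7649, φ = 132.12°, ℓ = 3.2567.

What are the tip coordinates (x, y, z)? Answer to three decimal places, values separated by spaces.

-1.575 1.741 0.792

θ = κ·ℓ = 0.7649 × 3.2567 = 2.49105 rad
ρ = (1 − cos θ)/κ = (1 − -0.79576)/0.7649 = 2.34770
z = sin θ / κ = 0.60562/0.7649 = 0.79176
x = ρ cos φ = 2.34770 × cos(132.12°) = -1.57457
y = ρ sin φ = 2.34770 × sin(132.12°) = 1.74139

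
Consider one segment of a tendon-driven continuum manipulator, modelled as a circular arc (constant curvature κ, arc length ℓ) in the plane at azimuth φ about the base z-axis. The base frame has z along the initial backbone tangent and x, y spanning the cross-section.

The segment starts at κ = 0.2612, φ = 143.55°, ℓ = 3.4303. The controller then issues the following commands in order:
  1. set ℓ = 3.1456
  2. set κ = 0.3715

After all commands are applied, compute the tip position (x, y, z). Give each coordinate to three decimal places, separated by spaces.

-1.318 0.973 2.477

initial: κ=0.2612, φ=143.55°, ℓ=3.4303
cmd 1: set ℓ=3.1456 → (κ,φ,ℓ)=(0.2612,143.55°,3.1456) → tip=(-0.9823,0.7255,2.8034)
cmd 2: set κ=0.3715 → (κ,φ,ℓ)=(0.3715,143.55°,3.1456) → tip=(-1.3176,0.9732,2.4770)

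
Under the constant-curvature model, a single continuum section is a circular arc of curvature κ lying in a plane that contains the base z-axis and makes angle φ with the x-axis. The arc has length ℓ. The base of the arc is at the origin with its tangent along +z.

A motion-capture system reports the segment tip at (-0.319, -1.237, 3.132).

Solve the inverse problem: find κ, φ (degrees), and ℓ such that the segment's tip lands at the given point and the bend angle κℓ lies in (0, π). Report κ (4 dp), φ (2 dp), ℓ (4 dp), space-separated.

0.2233 255.54 3.4686

ρ = √(x²+y²) = √(-0.319² + -1.237²) = 1.27747
φ = atan2(y, x) mod 360° = atan2(-1.237, -0.319) = 255.5395°
|p|² = ρ² + z² = 1.27747² + 3.132² = 11.44135
κ = 2ρ / |p|² = 2×1.27747 / 11.44135 = 0.22331
θ = 2·atan2(ρ, z) = 2·atan2(1.27747, 3.132) = 0.77456 rad
ℓ = θ/κ = 0.77456/0.22331 = 3.46856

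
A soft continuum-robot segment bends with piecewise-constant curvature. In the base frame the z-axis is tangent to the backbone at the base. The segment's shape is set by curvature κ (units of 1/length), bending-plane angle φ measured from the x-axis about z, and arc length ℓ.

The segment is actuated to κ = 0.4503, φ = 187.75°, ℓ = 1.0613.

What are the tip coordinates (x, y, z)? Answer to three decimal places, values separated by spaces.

-0.247 -0.034 1.021

θ = κ·ℓ = 0.4503 × 1.0613 = 0.47790 rad
ρ = (1 − cos θ)/κ = (1 − 0.88796)/0.4503 = 0.24881
z = sin θ / κ = 0.45992/0.4503 = 1.02136
x = ρ cos φ = 0.24881 × cos(187.75°) = -0.24654
y = ρ sin φ = 0.24881 × sin(187.75°) = -0.03355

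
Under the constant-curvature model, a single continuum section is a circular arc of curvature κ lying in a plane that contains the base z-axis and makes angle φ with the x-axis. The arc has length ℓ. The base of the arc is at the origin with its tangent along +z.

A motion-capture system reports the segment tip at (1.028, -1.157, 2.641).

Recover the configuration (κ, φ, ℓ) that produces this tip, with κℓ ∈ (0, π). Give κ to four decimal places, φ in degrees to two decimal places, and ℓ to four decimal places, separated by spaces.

0.3303 311.62 3.2093

ρ = √(x²+y²) = √(1.028² + -1.157²) = 1.54772
φ = atan2(y, x) mod 360° = atan2(-1.157, 1.028) = 311.6212°
|p|² = ρ² + z² = 1.54772² + 2.641² = 9.37031
κ = 2ρ / |p|² = 2×1.54772 / 9.37031 = 0.33035
θ = 2·atan2(ρ, z) = 2·atan2(1.54772, 2.641) = 1.06018 rad
ℓ = θ/κ = 1.06018/0.33035 = 3.20930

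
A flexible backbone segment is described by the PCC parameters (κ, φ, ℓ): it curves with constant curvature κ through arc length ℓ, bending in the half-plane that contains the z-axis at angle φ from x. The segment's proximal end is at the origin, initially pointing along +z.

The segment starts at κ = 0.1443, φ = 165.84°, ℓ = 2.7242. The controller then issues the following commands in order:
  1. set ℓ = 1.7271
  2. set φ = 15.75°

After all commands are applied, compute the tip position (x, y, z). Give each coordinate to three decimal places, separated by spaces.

initial: κ=0.1443, φ=165.84°, ℓ=2.7242
cmd 1: set ℓ=1.7271 → (κ,φ,ℓ)=(0.1443,165.84°,1.7271) → tip=(-0.2076,0.0524,1.7093)
cmd 2: set φ=15.75° → (κ,φ,ℓ)=(0.1443,15.75°,1.7271) → tip=(0.2061,0.0581,1.7093)

0.206 0.058 1.709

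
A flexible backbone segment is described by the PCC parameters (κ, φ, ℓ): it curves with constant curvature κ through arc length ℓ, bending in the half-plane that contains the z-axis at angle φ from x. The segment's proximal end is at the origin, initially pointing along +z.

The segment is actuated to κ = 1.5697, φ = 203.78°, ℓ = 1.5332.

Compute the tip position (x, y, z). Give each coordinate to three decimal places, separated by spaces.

-1.015 -0.447 0.427

θ = κ·ℓ = 1.5697 × 1.5332 = 2.40666 rad
ρ = (1 − cos θ)/κ = (1 − -0.74188)/1.5697 = 1.10969
z = sin θ / κ = 0.67053/1.5697 = 0.42717
x = ρ cos φ = 1.10969 × cos(203.78°) = -1.01548
y = ρ sin φ = 1.10969 × sin(203.78°) = -0.44746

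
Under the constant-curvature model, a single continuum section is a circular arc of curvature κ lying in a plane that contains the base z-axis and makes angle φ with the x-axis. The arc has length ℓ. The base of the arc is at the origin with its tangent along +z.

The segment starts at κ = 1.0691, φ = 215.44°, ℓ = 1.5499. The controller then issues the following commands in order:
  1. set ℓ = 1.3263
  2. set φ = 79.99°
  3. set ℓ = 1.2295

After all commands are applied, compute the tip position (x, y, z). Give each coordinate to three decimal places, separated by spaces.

0.121 0.688 0.905

initial: κ=1.0691, φ=215.44°, ℓ=1.5499
cmd 1: set ℓ=1.3263 → (κ,φ,ℓ)=(1.0691,215.44°,1.3263) → tip=(-0.6460,-0.4598,0.9245)
cmd 2: set φ=79.99° → (κ,φ,ℓ)=(1.0691,79.99°,1.3263) → tip=(0.1378,0.7809,0.9245)
cmd 3: set ℓ=1.2295 → (κ,φ,ℓ)=(1.0691,79.99°,1.2295) → tip=(0.1214,0.6876,0.9048)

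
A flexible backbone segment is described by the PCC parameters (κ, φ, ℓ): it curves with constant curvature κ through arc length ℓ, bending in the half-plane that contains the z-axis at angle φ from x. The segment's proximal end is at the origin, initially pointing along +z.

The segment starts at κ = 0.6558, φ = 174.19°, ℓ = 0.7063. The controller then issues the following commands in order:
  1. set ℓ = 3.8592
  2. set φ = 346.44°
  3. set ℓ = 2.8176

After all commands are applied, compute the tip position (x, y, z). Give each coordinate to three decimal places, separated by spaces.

1.888 -0.455 1.467

initial: κ=0.6558, φ=174.19°, ℓ=0.7063
cmd 1: set ℓ=3.8592 → (κ,φ,ℓ)=(0.6558,174.19°,3.8592) → tip=(-2.7598,0.2808,0.8745)
cmd 2: set φ=346.44° → (κ,φ,ℓ)=(0.6558,346.44°,3.8592) → tip=(2.6967,-0.6504,0.8745)
cmd 3: set ℓ=2.8176 → (κ,φ,ℓ)=(0.6558,346.44°,2.8176) → tip=(1.8877,-0.4553,1.4667)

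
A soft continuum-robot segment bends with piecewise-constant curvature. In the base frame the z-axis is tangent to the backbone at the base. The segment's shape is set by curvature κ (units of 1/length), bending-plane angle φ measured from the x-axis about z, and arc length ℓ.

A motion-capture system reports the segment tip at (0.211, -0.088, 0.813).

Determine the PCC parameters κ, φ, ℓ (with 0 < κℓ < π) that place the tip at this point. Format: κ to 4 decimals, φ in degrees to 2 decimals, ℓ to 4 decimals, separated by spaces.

ρ = √(x²+y²) = √(0.211² + -0.088²) = 0.22862
φ = atan2(y, x) mod 360° = atan2(-0.088, 0.211) = 337.3609°
|p|² = ρ² + z² = 0.22862² + 0.813² = 0.71323
κ = 2ρ / |p|² = 2×0.22862 / 0.71323 = 0.64107
θ = 2·atan2(ρ, z) = 2·atan2(0.22862, 0.813) = 0.54824 rad
ℓ = θ/κ = 0.54824/0.64107 = 0.85520

0.6411 337.36 0.8552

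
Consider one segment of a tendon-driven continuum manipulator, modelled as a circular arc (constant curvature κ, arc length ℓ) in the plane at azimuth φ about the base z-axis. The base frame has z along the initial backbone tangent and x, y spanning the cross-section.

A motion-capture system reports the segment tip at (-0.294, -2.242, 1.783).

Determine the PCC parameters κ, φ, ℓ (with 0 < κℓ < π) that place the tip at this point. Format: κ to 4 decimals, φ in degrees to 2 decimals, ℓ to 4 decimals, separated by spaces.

ρ = √(x²+y²) = √(-0.294² + -2.242²) = 2.26119
φ = atan2(y, x) mod 360° = atan2(-2.242, -0.294) = 262.5293°
|p|² = ρ² + z² = 2.26119² + 1.783² = 8.29209
κ = 2ρ / |p|² = 2×2.26119 / 8.29209 = 0.54539
θ = 2·atan2(ρ, z) = 2·atan2(2.26119, 1.783) = 1.80619 rad
ℓ = θ/κ = 1.80619/0.54539 = 3.31176

0.5454 262.53 3.3118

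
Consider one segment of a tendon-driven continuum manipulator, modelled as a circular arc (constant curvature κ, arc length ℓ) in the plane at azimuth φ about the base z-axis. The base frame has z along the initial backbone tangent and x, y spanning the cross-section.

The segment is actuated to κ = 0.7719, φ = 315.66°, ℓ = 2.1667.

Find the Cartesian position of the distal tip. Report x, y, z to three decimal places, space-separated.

θ = κ·ℓ = 0.7719 × 2.1667 = 1.67248 rad
ρ = (1 − cos θ)/κ = (1 − -0.10150)/0.7719 = 1.42700
z = sin θ / κ = 0.99484/0.7719 = 1.28881
x = ρ cos φ = 1.42700 × cos(315.66°) = 1.02060
y = ρ sin φ = 1.42700 × sin(315.66°) = -0.99735

1.021 -0.997 1.289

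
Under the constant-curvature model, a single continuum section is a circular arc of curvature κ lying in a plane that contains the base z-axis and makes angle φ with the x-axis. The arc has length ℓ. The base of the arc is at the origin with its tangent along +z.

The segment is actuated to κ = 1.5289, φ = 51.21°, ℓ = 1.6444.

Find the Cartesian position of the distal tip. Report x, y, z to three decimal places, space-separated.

θ = κ·ℓ = 1.5289 × 1.6444 = 2.51412 rad
ρ = (1 − cos θ)/κ = (1 − -0.80952)/1.5289 = 1.18354
z = sin θ / κ = 0.58710/1.5289 = 0.38400
x = ρ cos φ = 1.18354 × cos(51.21°) = 0.74145
y = ρ sin φ = 1.18354 × sin(51.21°) = 0.92251

0.741 0.923 0.384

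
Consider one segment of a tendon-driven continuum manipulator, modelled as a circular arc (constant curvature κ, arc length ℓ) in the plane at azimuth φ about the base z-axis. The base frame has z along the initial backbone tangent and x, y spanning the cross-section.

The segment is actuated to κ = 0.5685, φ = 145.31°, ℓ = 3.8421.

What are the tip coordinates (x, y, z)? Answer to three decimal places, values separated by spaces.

-2.279 1.577 1.438

θ = κ·ℓ = 0.5685 × 3.8421 = 2.18423 rad
ρ = (1 − cos θ)/κ = (1 − -0.57568)/0.5685 = 2.77165
z = sin θ / κ = 0.81767/0.5685 = 1.43830
x = ρ cos φ = 2.77165 × cos(145.31°) = -2.27897
y = ρ sin φ = 2.77165 × sin(145.31°) = 1.57744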